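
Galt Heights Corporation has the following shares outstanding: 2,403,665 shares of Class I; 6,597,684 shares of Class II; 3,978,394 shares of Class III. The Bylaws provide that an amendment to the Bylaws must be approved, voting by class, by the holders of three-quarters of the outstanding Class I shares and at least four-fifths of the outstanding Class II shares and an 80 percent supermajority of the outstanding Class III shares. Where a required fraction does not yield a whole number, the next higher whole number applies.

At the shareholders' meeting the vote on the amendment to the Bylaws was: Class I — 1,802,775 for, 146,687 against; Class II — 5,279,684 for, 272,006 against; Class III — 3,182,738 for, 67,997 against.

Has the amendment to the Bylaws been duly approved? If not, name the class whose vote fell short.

Approved — every class gave the required vote.

Class I: 3/4 of 2403665 = 1802748.75, rounded up to 1802749; 1,802,749 required, 1,802,775 in favor — approved.
Class II: 4/5 of 6597684 = 5278147.20, rounded up to 5278148; 5,278,148 required, 5,279,684 in favor — approved.
Class III: 4/5 of 3978394 = 3182715.20, rounded up to 3182716; 3,182,716 required, 3,182,738 in favor — approved.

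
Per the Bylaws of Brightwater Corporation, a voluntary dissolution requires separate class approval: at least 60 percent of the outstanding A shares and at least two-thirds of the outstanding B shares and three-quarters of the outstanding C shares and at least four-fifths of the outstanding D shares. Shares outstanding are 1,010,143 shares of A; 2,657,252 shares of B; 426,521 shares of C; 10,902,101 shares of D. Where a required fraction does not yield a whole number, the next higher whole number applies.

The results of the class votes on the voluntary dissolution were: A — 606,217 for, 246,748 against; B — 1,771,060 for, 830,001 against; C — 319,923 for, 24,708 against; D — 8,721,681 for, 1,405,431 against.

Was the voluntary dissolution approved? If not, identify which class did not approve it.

A: 3/5 of 1010143 = 606085.80, rounded up to 606086; 606,086 required, 606,217 in favor — approved.
B: 2/3 of 2657252 = 1771501.33, rounded up to 1771502; 1,771,502 required, 1,771,060 in favor — not approved.
C: 3/4 of 426521 = 319890.75, rounded up to 319891; 319,891 required, 319,923 in favor — approved.
D: 4/5 of 10902101 = 8721680.80, rounded up to 8721681; 8,721,681 required, 8,721,681 in favor — approved.

Not approved — the B shares did not give the required vote.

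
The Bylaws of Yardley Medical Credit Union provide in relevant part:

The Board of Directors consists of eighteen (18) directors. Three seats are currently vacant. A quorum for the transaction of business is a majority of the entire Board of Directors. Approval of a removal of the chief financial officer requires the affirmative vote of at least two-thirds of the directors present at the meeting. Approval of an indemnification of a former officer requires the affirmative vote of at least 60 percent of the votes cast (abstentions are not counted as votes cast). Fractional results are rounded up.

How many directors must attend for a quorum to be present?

10

A majority of 18 is 10.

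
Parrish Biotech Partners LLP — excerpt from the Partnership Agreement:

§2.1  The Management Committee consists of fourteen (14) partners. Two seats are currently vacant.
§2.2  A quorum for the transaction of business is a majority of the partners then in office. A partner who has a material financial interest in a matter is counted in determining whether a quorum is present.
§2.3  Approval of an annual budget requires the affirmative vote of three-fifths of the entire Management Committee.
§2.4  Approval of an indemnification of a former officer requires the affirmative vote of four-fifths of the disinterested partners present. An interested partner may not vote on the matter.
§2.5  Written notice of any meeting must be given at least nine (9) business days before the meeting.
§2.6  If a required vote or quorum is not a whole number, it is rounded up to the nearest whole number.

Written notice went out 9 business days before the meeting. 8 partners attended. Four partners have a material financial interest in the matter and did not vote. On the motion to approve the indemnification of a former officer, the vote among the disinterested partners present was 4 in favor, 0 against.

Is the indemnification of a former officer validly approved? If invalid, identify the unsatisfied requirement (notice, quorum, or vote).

Valid — all requirements satisfied.

Notice: 9 business days given; 9 required (9 ≥ 9). Satisfied.
Quorum: 8 present (interested partners count toward quorum); quorum is 7. Satisfied.
Vote: the indemnification of a former officer requires four-fifths of the disinterested partners present (8 − 4 = 4). 4/5 of 4 = 3.20, rounded up to 4, so 4 affirmative votes are needed; 4 voted in favor. Satisfied.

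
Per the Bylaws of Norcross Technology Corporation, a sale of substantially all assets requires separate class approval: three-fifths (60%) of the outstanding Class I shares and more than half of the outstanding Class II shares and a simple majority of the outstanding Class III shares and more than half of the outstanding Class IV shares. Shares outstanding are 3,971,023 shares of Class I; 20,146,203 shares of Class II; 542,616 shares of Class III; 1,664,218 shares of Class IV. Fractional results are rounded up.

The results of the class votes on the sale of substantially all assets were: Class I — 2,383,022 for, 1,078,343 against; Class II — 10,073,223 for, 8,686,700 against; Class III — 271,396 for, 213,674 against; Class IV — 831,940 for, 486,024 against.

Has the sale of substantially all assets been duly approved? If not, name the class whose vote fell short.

Not approved — the Class IV shares did not give the required vote.

Class I: 3/5 of 3971023 = 2382613.80, rounded up to 2382614; 2,382,614 required, 2,383,022 in favor — approved.
Class II: a majority of 20146203 is 10073102; 10,073,102 required, 10,073,223 in favor — approved.
Class III: a majority of 542616 is 271309; 271,309 required, 271,396 in favor — approved.
Class IV: a majority of 1664218 is 832110; 832,110 required, 831,940 in favor — not approved.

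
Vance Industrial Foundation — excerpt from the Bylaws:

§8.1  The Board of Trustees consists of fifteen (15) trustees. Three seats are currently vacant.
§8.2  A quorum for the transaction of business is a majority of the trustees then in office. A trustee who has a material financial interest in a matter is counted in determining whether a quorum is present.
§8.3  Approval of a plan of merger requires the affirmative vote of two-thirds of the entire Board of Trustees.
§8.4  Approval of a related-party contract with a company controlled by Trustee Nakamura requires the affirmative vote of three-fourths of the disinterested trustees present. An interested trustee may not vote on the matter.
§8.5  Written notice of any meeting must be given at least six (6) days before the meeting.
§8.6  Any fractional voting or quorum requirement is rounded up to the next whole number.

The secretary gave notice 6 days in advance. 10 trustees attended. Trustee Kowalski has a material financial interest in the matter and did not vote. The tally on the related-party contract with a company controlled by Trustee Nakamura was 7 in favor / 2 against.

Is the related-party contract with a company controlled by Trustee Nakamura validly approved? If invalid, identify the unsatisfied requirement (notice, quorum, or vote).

Notice: 6 days given; 6 required (6 ≥ 6). Satisfied.
Quorum: 10 present (interested trustees count toward quorum); quorum is 7. Satisfied.
Vote: the related-party contract with a company controlled by Trustee Nakamura requires three-fourths of the disinterested trustees present (10 − 1 = 9). 3/4 of 9 = 6.75, rounded up to 7, so 7 affirmative votes are needed; 7 voted in favor. Satisfied.

Valid — all requirements satisfied.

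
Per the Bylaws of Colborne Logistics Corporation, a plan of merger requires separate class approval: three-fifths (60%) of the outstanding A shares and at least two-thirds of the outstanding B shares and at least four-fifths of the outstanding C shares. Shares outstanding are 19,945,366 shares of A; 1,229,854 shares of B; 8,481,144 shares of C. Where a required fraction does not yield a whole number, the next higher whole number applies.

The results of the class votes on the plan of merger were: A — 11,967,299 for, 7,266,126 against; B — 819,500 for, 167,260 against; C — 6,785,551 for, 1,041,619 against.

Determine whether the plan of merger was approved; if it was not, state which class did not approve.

Not approved — the B shares did not give the required vote.

A: 3/5 of 19945366 = 11967219.60, rounded up to 11967220; 11,967,220 required, 11,967,299 in favor — approved.
B: 2/3 of 1229854 = 819902.67, rounded up to 819903; 819,903 required, 819,500 in favor — not approved.
C: 4/5 of 8481144 = 6784915.20, rounded up to 6784916; 6,784,916 required, 6,785,551 in favor — approved.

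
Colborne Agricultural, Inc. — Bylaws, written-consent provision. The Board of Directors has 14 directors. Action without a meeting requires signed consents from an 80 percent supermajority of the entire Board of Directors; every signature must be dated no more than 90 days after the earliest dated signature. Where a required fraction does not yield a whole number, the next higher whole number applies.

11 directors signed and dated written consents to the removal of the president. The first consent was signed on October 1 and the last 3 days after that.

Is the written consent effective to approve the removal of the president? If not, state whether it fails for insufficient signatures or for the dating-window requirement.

Not effective — insufficient signatures.

Signatures required: an 80 percent supermajority of 14 — 4/5 of 14 = 11.20, rounded up to 12, so 12 needed; 11 signed. Insufficient.
Dating window: the latest signature is 3 days after the earliest; the limit is 90 days. Within the window.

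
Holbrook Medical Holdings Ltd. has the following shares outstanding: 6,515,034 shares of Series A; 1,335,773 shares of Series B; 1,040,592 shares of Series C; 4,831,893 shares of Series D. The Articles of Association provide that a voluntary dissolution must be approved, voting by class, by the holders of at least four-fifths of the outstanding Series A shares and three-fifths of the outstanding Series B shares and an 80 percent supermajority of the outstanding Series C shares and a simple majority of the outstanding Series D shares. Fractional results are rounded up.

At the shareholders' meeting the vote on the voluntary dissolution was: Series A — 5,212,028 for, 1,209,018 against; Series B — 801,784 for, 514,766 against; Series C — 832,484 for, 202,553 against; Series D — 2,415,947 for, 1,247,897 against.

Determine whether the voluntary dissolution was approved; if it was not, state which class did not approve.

Approved — every class gave the required vote.

Series A: 4/5 of 6515034 = 5212027.20, rounded up to 5212028; 5,212,028 required, 5,212,028 in favor — approved.
Series B: 3/5 of 1335773 = 801463.80, rounded up to 801464; 801,464 required, 801,784 in favor — approved.
Series C: 4/5 of 1040592 = 832473.60, rounded up to 832474; 832,474 required, 832,484 in favor — approved.
Series D: a majority of 4831893 is 2415947; 2,415,947 required, 2,415,947 in favor — approved.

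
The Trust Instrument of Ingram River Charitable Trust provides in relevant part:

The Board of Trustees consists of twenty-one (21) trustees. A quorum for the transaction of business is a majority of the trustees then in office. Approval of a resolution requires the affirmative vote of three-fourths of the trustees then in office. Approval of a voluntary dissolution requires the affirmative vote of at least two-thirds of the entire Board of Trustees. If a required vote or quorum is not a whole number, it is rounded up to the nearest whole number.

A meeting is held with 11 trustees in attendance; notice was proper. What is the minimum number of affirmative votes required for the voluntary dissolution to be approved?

14

The voluntary dissolution requires two-thirds of the entire Board of Trustees (21).
2/3 of 21 = 14.
(Only 11 can vote, so the voluntary dissolution cannot pass at this meeting, but the required vote is still 14.)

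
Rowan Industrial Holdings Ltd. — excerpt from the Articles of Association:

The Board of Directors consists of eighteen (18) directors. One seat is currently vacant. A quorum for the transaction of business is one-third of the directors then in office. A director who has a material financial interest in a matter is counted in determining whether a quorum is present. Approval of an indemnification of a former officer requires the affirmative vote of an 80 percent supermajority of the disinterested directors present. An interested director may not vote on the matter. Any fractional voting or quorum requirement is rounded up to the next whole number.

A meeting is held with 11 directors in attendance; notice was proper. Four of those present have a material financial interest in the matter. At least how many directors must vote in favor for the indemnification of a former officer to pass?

The indemnification of a former officer requires four-fifths of the disinterested directors present (11 − 4 = 7).
4/5 of 7 = 5.60, rounded up to 6.

6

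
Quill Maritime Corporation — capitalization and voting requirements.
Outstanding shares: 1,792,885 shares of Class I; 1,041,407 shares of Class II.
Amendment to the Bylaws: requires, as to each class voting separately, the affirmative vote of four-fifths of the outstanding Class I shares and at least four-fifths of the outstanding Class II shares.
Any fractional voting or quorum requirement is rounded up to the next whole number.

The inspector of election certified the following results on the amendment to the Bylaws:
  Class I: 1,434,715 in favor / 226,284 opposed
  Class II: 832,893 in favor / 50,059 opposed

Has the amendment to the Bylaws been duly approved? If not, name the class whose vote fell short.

Not approved — the Class II shares did not give the required vote.

Class I: 4/5 of 1792885 = 1434308; 1,434,308 required, 1,434,715 in favor — approved.
Class II: 4/5 of 1041407 = 833125.60, rounded up to 833126; 833,126 required, 832,893 in favor — not approved.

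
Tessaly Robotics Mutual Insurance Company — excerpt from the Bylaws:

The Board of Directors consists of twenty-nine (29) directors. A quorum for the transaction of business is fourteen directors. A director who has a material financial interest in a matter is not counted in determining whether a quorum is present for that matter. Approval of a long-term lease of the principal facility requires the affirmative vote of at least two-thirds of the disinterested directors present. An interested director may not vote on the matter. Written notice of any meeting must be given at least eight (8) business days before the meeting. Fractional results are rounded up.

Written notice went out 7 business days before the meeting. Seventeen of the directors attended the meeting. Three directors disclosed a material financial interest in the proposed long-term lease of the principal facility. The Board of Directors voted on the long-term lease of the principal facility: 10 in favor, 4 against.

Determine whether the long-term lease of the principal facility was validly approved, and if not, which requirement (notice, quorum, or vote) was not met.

Notice: 7 business days given; 8 required (7 < 8). Not satisfied.
Quorum: 17 present, but the 3 interested directors do not count, leaving 14. Quorum is 14. Satisfied.
Vote: the long-term lease of the principal facility requires two-thirds of the disinterested directors present (17 − 3 = 14). 2/3 of 14 = 9.33, rounded up to 10, so 10 affirmative votes are needed; 10 voted in favor. Satisfied.

Invalid — notice requirement not satisfied.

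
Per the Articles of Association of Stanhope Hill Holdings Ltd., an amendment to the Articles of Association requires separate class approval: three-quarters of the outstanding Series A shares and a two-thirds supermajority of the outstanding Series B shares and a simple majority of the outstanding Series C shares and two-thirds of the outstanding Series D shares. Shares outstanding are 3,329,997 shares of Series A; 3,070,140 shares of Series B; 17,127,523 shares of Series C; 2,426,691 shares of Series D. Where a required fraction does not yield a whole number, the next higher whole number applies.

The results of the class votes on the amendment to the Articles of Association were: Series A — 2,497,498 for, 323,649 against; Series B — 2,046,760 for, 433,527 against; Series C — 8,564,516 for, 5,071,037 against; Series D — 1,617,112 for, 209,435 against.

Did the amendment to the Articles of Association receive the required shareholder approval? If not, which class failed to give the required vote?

Not approved — the Series D shares did not give the required vote.

Series A: 3/4 of 3329997 = 2497497.75, rounded up to 2497498; 2,497,498 required, 2,497,498 in favor — approved.
Series B: 2/3 of 3070140 = 2046760; 2,046,760 required, 2,046,760 in favor — approved.
Series C: a majority of 17127523 is 8563762; 8,563,762 required, 8,564,516 in favor — approved.
Series D: 2/3 of 2426691 = 1617794; 1,617,794 required, 1,617,112 in favor — not approved.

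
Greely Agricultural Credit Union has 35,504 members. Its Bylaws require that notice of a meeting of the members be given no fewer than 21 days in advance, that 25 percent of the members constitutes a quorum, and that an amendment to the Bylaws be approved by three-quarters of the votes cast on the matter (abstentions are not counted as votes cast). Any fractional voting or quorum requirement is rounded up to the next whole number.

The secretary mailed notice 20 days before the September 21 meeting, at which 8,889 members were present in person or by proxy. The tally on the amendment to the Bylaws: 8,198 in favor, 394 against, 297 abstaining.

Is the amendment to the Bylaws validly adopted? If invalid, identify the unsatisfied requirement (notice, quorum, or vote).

Notice: 20 days given; 21 required. Not satisfied.
Quorum: 25% of 35,504 = 8,876; 8,889 present. Satisfied.
Vote: requires three-fourths of the votes cast (8,889 − 297 abstaining = 8,592); 3/4 of 8592 = 6444, so 6,444 needed; 8,198 in favor. Satisfied.

Invalid — notice requirement not satisfied.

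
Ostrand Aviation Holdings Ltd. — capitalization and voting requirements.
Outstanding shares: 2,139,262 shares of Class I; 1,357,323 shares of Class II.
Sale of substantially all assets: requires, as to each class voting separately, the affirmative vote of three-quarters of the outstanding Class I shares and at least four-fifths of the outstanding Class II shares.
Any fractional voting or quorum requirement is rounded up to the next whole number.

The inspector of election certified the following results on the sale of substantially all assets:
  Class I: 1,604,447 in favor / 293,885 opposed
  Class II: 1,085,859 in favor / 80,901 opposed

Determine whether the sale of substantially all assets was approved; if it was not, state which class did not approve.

Approved — every class gave the required vote.

Class I: 3/4 of 2139262 = 1604446.50, rounded up to 1604447; 1,604,447 required, 1,604,447 in favor — approved.
Class II: 4/5 of 1357323 = 1085858.40, rounded up to 1085859; 1,085,859 required, 1,085,859 in favor — approved.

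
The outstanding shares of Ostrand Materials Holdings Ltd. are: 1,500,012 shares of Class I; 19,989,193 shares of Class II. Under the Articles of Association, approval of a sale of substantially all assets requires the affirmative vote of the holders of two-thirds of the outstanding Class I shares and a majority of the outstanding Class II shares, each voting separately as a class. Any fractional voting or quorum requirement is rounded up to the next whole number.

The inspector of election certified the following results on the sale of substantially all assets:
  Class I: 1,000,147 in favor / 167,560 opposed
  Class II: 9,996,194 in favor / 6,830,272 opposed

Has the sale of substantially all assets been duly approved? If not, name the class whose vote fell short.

Class I: 2/3 of 1500012 = 1000008; 1,000,008 required, 1,000,147 in favor — approved.
Class II: a majority of 19989193 is 9994597; 9,994,597 required, 9,996,194 in favor — approved.

Approved — every class gave the required vote.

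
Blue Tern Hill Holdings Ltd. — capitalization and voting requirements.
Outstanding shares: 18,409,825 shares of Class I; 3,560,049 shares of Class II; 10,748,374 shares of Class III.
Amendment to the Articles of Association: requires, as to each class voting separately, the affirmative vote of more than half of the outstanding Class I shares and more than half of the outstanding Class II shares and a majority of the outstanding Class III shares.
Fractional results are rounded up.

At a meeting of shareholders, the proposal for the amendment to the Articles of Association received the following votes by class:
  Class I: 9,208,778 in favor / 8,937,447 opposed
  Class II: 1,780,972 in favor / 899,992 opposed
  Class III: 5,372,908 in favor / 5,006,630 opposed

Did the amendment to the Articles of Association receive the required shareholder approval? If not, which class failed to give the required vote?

Not approved — the Class III shares did not give the required vote.

Class I: a majority of 18409825 is 9204913; 9,204,913 required, 9,208,778 in favor — approved.
Class II: a majority of 3560049 is 1780025; 1,780,025 required, 1,780,972 in favor — approved.
Class III: a majority of 10748374 is 5374188; 5,374,188 required, 5,372,908 in favor — not approved.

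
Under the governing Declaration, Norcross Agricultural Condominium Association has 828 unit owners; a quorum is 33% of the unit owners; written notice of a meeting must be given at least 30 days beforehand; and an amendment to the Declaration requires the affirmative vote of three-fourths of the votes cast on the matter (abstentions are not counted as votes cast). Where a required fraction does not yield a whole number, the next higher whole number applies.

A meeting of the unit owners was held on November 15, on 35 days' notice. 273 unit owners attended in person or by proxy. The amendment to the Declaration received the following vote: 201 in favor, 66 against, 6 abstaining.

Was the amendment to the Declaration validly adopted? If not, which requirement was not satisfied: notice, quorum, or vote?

Notice: 35 days given; 30 required. Satisfied.
Quorum: 33% of 828 = 273.24, rounded up to 274; 273 present. Not satisfied.
Vote: requires three-fourths of the votes cast (273 − 6 abstaining = 267); 3/4 of 267 = 200.25, rounded up to 201, so 201 needed; 201 in favor. Satisfied.

Invalid — quorum requirement not satisfied.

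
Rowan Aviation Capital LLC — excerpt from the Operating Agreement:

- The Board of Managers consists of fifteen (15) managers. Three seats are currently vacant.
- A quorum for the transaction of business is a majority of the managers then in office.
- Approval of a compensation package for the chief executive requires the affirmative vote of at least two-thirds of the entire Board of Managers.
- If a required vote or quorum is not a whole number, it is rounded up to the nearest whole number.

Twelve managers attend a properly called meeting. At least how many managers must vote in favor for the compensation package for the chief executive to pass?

The compensation package for the chief executive requires two-thirds of the entire Board of Managers (15).
2/3 of 15 = 10.

10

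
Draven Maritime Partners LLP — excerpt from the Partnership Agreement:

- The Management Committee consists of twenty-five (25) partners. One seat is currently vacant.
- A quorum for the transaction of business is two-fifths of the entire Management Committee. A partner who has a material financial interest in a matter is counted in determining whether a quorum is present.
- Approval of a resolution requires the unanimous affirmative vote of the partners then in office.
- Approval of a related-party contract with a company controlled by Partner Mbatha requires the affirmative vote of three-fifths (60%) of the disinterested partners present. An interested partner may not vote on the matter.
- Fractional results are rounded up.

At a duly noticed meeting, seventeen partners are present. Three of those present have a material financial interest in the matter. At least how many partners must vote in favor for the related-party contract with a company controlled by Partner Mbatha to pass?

The related-party contract with a company controlled by Partner Mbatha requires three-fifths of the disinterested partners present (17 − 3 = 14).
3/5 of 14 = 8.40, rounded up to 9.

9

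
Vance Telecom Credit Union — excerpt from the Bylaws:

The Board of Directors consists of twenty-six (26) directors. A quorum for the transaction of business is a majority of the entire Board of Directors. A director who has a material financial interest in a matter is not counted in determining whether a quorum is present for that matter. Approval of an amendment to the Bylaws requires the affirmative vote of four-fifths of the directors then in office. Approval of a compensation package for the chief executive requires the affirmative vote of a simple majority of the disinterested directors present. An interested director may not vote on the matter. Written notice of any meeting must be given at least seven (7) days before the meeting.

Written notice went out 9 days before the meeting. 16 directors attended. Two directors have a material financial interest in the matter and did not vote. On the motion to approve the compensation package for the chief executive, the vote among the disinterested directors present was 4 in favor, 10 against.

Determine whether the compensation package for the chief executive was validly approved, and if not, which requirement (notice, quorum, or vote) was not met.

Invalid — vote requirement not satisfied.

Notice: 9 days given; 7 required (9 ≥ 7). Satisfied.
Quorum: 16 present, but the 2 interested directors do not count, leaving 14. Quorum is 14. Satisfied.
Vote: the compensation package for the chief executive requires a majority of the disinterested directors present (16 − 2 = 14). A majority of 14 is 8, so 8 affirmative votes are needed; 4 voted in favor. Not satisfied.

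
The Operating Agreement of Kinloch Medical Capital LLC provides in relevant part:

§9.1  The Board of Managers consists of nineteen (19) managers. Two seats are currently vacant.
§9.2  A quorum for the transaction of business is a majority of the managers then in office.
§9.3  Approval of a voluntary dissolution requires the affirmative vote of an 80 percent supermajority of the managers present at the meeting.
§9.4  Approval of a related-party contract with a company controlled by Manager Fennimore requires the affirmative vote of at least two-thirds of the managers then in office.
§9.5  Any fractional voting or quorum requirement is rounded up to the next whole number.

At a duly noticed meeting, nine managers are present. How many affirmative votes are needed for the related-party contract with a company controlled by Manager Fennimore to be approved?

The related-party contract with a company controlled by Manager Fennimore requires two-thirds of the managers then in office (17).
2/3 of 17 = 11.33, rounded up to 12.
(Only 9 can vote, so the related-party contract with a company controlled by Manager Fennimore cannot pass at this meeting, but the required vote is still 12.)

12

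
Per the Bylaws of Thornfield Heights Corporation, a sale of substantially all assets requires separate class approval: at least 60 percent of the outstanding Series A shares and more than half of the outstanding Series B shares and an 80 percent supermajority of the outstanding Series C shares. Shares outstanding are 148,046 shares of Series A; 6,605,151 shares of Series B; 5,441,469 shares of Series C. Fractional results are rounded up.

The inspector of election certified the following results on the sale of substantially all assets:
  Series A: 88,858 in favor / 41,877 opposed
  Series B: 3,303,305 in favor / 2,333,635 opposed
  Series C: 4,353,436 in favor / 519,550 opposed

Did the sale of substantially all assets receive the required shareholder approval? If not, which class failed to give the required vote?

Approved — every class gave the required vote.

Series A: 3/5 of 148046 = 88827.60, rounded up to 88828; 88,828 required, 88,858 in favor — approved.
Series B: a majority of 6605151 is 3302576; 3,302,576 required, 3,303,305 in favor — approved.
Series C: 4/5 of 5441469 = 4353175.20, rounded up to 4353176; 4,353,176 required, 4,353,436 in favor — approved.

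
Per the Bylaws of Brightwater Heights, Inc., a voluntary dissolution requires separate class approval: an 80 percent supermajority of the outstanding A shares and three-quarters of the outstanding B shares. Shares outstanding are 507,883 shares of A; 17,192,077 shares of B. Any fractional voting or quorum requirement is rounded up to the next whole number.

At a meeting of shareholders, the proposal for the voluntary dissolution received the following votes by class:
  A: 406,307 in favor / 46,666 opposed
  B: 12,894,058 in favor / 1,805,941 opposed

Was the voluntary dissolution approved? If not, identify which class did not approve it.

Approved — every class gave the required vote.

A: 4/5 of 507883 = 406306.40, rounded up to 406307; 406,307 required, 406,307 in favor — approved.
B: 3/4 of 17192077 = 12894057.75, rounded up to 12894058; 12,894,058 required, 12,894,058 in favor — approved.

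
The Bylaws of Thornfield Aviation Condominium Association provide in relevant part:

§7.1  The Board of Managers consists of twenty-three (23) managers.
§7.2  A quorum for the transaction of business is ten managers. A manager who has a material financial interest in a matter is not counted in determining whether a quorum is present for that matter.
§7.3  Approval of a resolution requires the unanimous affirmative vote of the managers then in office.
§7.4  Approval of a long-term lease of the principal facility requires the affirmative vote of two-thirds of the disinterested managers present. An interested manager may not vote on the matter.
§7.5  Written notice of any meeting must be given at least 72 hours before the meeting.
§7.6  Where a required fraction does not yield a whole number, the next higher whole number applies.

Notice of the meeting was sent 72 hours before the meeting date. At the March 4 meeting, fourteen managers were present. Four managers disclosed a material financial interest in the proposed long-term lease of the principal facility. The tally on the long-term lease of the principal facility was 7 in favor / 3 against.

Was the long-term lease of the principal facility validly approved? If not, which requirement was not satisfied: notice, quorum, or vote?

Valid — all requirements satisfied.

Notice: 72 hours given; 72 required (72 ≥ 72). Satisfied.
Quorum: 14 present, but the 4 interested managers do not count, leaving 10. Quorum is 10. Satisfied.
Vote: the long-term lease of the principal facility requires two-thirds of the disinterested managers present (14 − 4 = 10). 2/3 of 10 = 6.67, rounded up to 7, so 7 affirmative votes are needed; 7 voted in favor. Satisfied.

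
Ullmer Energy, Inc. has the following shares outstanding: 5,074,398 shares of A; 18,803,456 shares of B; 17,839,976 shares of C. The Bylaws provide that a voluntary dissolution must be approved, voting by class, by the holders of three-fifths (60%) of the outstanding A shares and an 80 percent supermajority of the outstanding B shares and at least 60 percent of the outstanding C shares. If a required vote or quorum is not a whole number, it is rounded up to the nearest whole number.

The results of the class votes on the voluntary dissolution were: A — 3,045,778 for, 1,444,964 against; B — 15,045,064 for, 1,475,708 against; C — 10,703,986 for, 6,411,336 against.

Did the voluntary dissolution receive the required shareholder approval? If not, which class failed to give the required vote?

A: 3/5 of 5074398 = 3044638.80, rounded up to 3044639; 3,044,639 required, 3,045,778 in favor — approved.
B: 4/5 of 18803456 = 15042764.80, rounded up to 15042765; 15,042,765 required, 15,045,064 in favor — approved.
C: 3/5 of 17839976 = 10703985.60, rounded up to 10703986; 10,703,986 required, 10,703,986 in favor — approved.

Approved — every class gave the required vote.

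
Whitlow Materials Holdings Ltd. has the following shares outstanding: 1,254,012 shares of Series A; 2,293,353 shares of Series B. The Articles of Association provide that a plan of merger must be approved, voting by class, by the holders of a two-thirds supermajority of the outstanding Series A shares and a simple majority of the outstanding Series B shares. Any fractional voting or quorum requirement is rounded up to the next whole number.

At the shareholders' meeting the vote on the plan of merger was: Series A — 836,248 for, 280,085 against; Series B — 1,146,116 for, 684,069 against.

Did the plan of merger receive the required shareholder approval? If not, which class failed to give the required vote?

Series A: 2/3 of 1254012 = 836008; 836,008 required, 836,248 in favor — approved.
Series B: a majority of 2293353 is 1146677; 1,146,677 required, 1,146,116 in favor — not approved.

Not approved — the Series B shares did not give the required vote.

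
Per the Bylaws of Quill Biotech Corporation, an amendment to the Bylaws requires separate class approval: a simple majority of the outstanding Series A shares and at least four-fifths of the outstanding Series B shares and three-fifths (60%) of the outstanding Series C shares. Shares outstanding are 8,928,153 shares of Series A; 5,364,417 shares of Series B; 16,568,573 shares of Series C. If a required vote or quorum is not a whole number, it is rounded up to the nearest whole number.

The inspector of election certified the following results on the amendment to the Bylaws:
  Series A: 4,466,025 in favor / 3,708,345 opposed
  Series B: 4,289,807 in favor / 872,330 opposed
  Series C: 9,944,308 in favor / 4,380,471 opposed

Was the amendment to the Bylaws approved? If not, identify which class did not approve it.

Not approved — the Series B shares did not give the required vote.

Series A: a majority of 8928153 is 4464077; 4,464,077 required, 4,466,025 in favor — approved.
Series B: 4/5 of 5364417 = 4291533.60, rounded up to 4291534; 4,291,534 required, 4,289,807 in favor — not approved.
Series C: 3/5 of 16568573 = 9941143.80, rounded up to 9941144; 9,941,144 required, 9,944,308 in favor — approved.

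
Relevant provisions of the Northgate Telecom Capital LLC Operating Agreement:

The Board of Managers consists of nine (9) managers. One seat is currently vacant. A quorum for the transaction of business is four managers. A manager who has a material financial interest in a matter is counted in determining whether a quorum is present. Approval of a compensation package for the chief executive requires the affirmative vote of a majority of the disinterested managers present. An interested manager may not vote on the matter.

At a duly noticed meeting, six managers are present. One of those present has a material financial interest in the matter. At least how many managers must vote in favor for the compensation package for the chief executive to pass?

3

The compensation package for the chief executive requires a majority of the disinterested managers present (6 − 1 = 5).
A majority of 5 is 3.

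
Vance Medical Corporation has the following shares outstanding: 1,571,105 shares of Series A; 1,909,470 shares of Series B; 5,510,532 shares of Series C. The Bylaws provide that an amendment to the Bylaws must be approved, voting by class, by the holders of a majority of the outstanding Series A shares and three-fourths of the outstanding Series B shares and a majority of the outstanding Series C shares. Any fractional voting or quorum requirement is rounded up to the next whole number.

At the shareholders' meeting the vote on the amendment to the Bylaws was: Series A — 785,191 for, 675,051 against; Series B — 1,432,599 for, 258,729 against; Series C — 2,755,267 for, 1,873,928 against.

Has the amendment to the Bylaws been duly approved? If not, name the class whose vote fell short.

Not approved — the Series A shares did not give the required vote.

Series A: a majority of 1571105 is 785553; 785,553 required, 785,191 in favor — not approved.
Series B: 3/4 of 1909470 = 1432102.50, rounded up to 1432103; 1,432,103 required, 1,432,599 in favor — approved.
Series C: a majority of 5510532 is 2755267; 2,755,267 required, 2,755,267 in favor — approved.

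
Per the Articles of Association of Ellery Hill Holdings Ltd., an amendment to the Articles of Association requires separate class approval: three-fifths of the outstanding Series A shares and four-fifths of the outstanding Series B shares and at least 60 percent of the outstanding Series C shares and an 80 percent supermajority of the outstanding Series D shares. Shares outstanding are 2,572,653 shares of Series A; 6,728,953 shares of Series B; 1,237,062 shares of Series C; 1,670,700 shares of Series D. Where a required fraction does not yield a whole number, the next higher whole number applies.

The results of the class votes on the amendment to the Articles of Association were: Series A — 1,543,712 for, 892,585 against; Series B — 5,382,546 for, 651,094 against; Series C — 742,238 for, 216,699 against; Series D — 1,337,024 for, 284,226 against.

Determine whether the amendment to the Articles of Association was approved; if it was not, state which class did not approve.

Series A: 3/5 of 2572653 = 1543591.80, rounded up to 1543592; 1,543,592 required, 1,543,712 in favor — approved.
Series B: 4/5 of 6728953 = 5383162.40, rounded up to 5383163; 5,383,163 required, 5,382,546 in favor — not approved.
Series C: 3/5 of 1237062 = 742237.20, rounded up to 742238; 742,238 required, 742,238 in favor — approved.
Series D: 4/5 of 1670700 = 1336560; 1,336,560 required, 1,337,024 in favor — approved.

Not approved — the Series B shares did not give the required vote.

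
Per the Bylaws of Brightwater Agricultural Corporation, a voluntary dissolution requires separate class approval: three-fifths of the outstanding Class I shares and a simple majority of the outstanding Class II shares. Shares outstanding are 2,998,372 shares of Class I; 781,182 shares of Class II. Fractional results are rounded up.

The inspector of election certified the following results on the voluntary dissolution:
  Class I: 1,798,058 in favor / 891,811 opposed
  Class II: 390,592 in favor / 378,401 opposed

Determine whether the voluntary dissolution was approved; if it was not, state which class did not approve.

Not approved — the Class I shares did not give the required vote.

Class I: 3/5 of 2998372 = 1799023.20, rounded up to 1799024; 1,799,024 required, 1,798,058 in favor — not approved.
Class II: a majority of 781182 is 390592; 390,592 required, 390,592 in favor — approved.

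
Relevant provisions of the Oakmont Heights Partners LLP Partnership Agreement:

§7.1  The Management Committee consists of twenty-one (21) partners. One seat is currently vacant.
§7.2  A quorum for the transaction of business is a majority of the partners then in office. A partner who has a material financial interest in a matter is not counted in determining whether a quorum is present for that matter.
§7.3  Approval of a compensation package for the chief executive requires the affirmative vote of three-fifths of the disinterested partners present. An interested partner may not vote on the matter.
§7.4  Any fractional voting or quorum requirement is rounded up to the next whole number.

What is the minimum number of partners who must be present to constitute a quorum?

11

A majority of 20 is 11.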